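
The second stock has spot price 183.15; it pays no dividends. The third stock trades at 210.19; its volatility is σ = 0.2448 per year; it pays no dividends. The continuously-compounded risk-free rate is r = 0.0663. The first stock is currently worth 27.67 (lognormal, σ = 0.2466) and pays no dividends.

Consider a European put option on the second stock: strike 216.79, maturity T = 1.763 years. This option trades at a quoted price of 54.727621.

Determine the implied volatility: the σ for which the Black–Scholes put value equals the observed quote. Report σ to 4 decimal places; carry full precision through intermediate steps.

sigma = 0.5088

At σ = 0.5088 the Black–Scholes value reproduces the quote:
σ√T = 0.5088·√1.763 = 0.675575
d₁ = (ln(S/K) + (r+σ²/2)T) / (σ√T) = (ln(183.15/216.79) + (0.0663+0.5088²/2)·1.763) / 0.675575 = (-0.168624 + 0.345087) / 0.675575 = 0.261205
d₂ = d₁ − σ√T = 0.261205 − 0.675575 = -0.414369
e^{−rT} = 0.889686
N(−d₁) = 0.396967,  N(−d₂) = 0.660698
V = K·e^{−rT}·N(−d₂) − S·N(−d₁) = 127.432137 − 72.704517 = 54.727621 (matching the quote); vega is positive throughout, so no other σ reproduces this price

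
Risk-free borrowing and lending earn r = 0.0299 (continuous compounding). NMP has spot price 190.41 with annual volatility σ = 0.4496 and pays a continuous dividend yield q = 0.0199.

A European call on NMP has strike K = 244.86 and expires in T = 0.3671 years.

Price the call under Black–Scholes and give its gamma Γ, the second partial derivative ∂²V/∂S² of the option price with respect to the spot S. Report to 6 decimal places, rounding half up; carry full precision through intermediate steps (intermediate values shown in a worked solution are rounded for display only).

price = 5.716475
Γ = 0.005661

σ√T = 0.4496·√0.3671 = 0.272407
d₁ = (ln(S/K) + (r−q+σ²/2)T) / (σ√T) = (ln(190.41/244.86) + (0.0299−0.0199+0.4496²/2)·0.3671) / 0.272407 = (-0.251507 + 0.040774) / 0.272407 = -0.773596
d₂ = d₁ − σ√T = -0.773596 − 0.272407 = -1.046003
e^{−rT} = 0.989084
e^{−qT} = 0.992721
N(d₁) = 0.219585,  N(d₂) = 0.147780
Call price V = S·e^{−qT}·N(d₁) − K·e^{−rT}·N(d₂) = 41.506810 − 35.790335 = 5.716475
φ(d₁) = (1/√(2π))·e^{−d₁²/2} = 0.295773
Γ = e^{−qT}·φ(d₁) / (S·σ·√T) = 0.005661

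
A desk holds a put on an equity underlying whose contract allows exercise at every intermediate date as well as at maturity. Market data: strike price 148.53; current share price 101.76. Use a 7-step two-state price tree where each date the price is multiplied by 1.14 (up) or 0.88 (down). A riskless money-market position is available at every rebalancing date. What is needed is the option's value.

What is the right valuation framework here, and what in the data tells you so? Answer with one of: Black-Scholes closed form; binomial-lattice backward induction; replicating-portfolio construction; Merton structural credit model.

framework: binomial-lattice backward induction

Key observation: early exercise of the strike-148.53 put must be checked at each of the 7 dates (spot 101.76), which forces a node-by-node comparison of intrinsic and continuation value backward from expiry.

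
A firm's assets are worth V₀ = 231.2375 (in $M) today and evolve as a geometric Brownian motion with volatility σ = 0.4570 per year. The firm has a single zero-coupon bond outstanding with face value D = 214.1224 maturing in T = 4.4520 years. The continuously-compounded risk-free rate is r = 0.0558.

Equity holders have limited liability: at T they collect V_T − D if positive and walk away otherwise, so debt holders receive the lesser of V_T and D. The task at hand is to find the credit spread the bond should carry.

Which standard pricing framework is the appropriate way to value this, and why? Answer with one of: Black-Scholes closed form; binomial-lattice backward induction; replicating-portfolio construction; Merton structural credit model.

framework: Merton structural credit model

Key observation: the question is about default risk generated by asset-value dynamics against a debt face of 214.1224 — the structural framework prices exactly that.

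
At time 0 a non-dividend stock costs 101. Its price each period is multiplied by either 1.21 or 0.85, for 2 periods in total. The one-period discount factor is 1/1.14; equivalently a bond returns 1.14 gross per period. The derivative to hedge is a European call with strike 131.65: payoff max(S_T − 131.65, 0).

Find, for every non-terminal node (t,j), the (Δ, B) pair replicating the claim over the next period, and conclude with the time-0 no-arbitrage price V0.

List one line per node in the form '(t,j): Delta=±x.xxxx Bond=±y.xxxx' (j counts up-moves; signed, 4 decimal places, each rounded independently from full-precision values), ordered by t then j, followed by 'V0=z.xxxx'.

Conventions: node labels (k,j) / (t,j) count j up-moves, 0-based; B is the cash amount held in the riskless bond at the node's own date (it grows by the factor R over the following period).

(0,0): Delta=0.3153 Bond=-23.7445
(1,0): Delta=0.0000 Bond=0.0000
(1,1): Delta=0.3688 Bond=-33.6025
V0=8.1011

Under the risk-neutral measure, an up-move has probability p* = (R−d)/(u−d) = 0.8056 and values discount at R = 1.14.
Expiry values: V(2,0)=0.0000, V(2,1)=0.0000, V(2,2)=16.2241
(1,0): S=85.8500. Δ = (V_up−V_dn)/(S_up−S_dn) = (0.0000−0.0000)/(103.8785−72.9725) = 0.0000. V = [p*·0.0000 + (1−p*)·0.0000]/1.14 = 0.0000. B = V − Δ·S = 0.0000.
(1,1): S=122.2100. Δ = (V_up−V_dn)/(S_up−S_dn) = (16.2241−0.0000)/(147.8741−103.8785) = 0.3688. V = [p*·16.2241 + (1−p*)·0.0000]/1.14 = 11.4644. B = V − Δ·S = -33.6025.
(0,0): S=101.0000. Δ = (V_up−V_dn)/(S_up−S_dn) = (11.4644−0.0000)/(122.2100−85.8500) = 0.3153. V = [p*·11.4644 + (1−p*)·0.0000]/1.14 = 8.1011. B = V − Δ·S = -23.7445.
Verification: the root portfolio costs Δ(0,0)·S0 + B(0,0) = 8.1011, matching V0.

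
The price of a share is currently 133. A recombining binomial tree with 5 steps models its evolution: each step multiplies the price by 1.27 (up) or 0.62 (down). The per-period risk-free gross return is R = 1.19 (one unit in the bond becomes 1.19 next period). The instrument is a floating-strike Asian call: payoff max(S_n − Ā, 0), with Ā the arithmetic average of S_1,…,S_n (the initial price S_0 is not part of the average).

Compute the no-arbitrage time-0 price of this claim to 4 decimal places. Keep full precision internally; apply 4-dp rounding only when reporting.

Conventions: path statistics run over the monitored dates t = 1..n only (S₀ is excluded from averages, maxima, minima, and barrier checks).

price = 38.2823

With p* = (R−d)/(u−d) = 0.8769, sum probability × payoff across the paths and divide by R^5.
Enumerate all 2^5 = 32 price paths (U = up ×1.27, D = down ×0.62); each path with k up-moves has probability p*^k·(1−p*)^(5−k).
DDDDD: Ā=39.4240, payoff=0.0000, prob=0.000028
UDDDD: Ā=80.7556, payoff=0.0000, prob=0.000201
DUDDD: Ā=63.4656, payoff=0.0000, prob=0.000201
UUDDD: Ā=130.0021, payoff=0.0000, prob=0.001434
DDUDD: Ā=52.7458, payoff=0.0000, prob=0.000201
UDUDD: Ā=108.0438, payoff=0.0000, prob=0.001434
DUUDD: Ā=90.7538, payoff=0.0000, prob=0.001434
UUUDD: Ā=185.8989, payoff=0.0000, prob=0.010215
DDDUD: Ā=46.0995, payoff=0.0000, prob=0.000201
UDDUD: Ā=94.4296, payoff=0.0000, prob=0.001434
DUDUD: Ā=77.1396, payoff=0.0000, prob=0.001434
UUDUD: Ā=158.0118, payoff=0.0000, prob=0.010215
DDUUD: Ā=66.4198, payoff=0.0000, prob=0.001434
UDUUD: Ā=136.0535, payoff=0.0000, prob=0.010215
DUUUD: Ā=118.7635, payoff=0.0000, prob=0.010215
UUUUD: Ā=243.2737, payoff=0.0000, prob=0.072782
DDDDU: Ā=41.9788, payoff=0.0000, prob=0.000201
UDDDU: Ā=85.9889, payoff=0.0000, prob=0.001434
DUDDU: Ā=68.6989, payoff=0.0000, prob=0.001434
UUDDU: Ā=140.7219, payoff=0.0000, prob=0.010215
DDUDU: Ā=57.9791, payoff=0.0000, prob=0.001434
UDUDU: Ā=118.7636, payoff=0.0000, prob=0.010215
DUUDU: Ā=101.4736, payoff=3.2504, prob=0.010215
UUUDU: Ā=207.8571, payoff=6.6582, prob=0.072782
DDDUU: Ā=51.3328, payoff=0.0000, prob=0.001434
UDDUU: Ā=105.1494, payoff=0.0000, prob=0.010215
DUDUU: Ā=87.8594, payoff=16.8646, prob=0.010215
UUDUU: Ā=179.9701, payoff=34.5452, prob=0.072782
DDUUU: Ā=77.1396, payoff=27.5844, prob=0.010215
UDUUU: Ā=158.0118, payoff=56.5035, prob=0.072782
DUUUU: Ā=140.7218, payoff=73.7935, prob=0.072782
UUUUU: Ā=288.2527, payoff=151.1576, prob=0.518570
Price = Σ prob·payoff / R^5 = 91.355189 / 2.386354 = 38.2823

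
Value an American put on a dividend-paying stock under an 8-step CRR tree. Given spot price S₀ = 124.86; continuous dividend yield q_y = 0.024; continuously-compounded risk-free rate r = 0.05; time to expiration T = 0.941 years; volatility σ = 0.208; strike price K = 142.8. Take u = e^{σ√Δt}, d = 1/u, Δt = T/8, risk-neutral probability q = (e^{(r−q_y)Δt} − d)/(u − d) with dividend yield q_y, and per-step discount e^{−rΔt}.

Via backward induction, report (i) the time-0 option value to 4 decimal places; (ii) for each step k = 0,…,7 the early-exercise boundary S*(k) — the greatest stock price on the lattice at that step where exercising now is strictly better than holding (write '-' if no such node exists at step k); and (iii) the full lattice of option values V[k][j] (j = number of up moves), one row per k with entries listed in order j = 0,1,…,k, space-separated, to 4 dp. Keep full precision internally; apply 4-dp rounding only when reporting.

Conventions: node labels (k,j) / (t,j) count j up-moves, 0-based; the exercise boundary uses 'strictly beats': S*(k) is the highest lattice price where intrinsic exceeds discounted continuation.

Δt=0.11762  u=1.07394  d=0.93115  q=0.50362  discount=0.99414
step 8 (expiry): payoffs max(K−S,0) = 72.2375 61.4165 48.9361 34.5417 17.9400 0.0000 0.0000 0.0000 0.0000
step 7: (k=7,j=0): S=75.7801, K−S=67.0199, hold=66.3961 ⇒ V=67.0199 exercise | (k=7,j=1): S=87.4012, K−S=55.3988, hold=54.8078 ⇒ V=55.3988 exercise | (k=7,j=2): S=100.8045, K−S=41.9955, hold=41.4423 ⇒ V=41.9955 exercise | (k=7,j=3): S=116.2632, K−S=26.5368, hold=26.0272 ⇒ V=26.5368 exercise | (k=7,j=4): S=134.0925, K−S=8.7075, hold=8.8528 ⇒ V=8.8528 continue | (k=7,j=5): S=154.6560, K−S=0.0000, hold=0.0000 ⇒ V=0.0000 continue | (k=7,j=6): S=178.3730, K−S=0.0000, hold=0.0000 ⇒ V=0.0000 continue | (k=7,j=7): S=205.7270, K−S=0.0000, hold=0.0000 ⇒ V=0.0000 continue  boundary S*=116.2632
step 6: (k=6,j=0): S=81.3835, K−S=61.4165, hold=60.8085 ⇒ V=61.4165 exercise | (k=6,j=1): S=93.8639, K−S=48.9361, hold=48.3633 ⇒ V=48.9361 exercise | (k=6,j=2): S=108.2583, K−S=34.5417, hold=34.0095 ⇒ V=34.5417 exercise | (k=6,j=3): S=124.8600, K−S=17.9400, hold=17.5273 ⇒ V=17.9400 exercise | (k=6,j=4): S=144.0077, K−S=0.0000, hold=4.3685 ⇒ V=4.3685 continue | (k=6,j=5): S=166.0917, K−S=0.0000, hold=0.0000 ⇒ V=0.0000 continue | (k=6,j=6): S=191.5624, K−S=0.0000, hold=0.0000 ⇒ V=0.0000 continue  boundary S*=124.8600
step 5: (k=5,j=0): S=87.4012, K−S=55.3988, hold=54.8078 ⇒ V=55.3988 exercise | (k=5,j=1): S=100.8045, K−S=41.9955, hold=41.4423 ⇒ V=41.9955 exercise | (k=5,j=2): S=116.2632, K−S=26.5368, hold=26.0272 ⇒ V=26.5368 exercise | (k=5,j=3): S=134.0925, K−S=8.7075, hold=11.0400 ⇒ V=11.0400 continue | (k=5,j=4): S=154.6560, K−S=0.0000, hold=2.1557 ⇒ V=2.1557 continue | (k=5,j=5): S=178.3730, K−S=0.0000, hold=0.0000 ⇒ V=0.0000 continue  boundary S*=116.2632
step 4: (k=4,j=0): S=93.8639, K−S=48.9361, hold=48.3633 ⇒ V=48.9361 exercise | (k=4,j=1): S=108.2583, K−S=34.5417, hold=34.0095 ⇒ V=34.5417 exercise | (k=4,j=2): S=124.8600, K−S=17.9400, hold=18.6224 ⇒ V=18.6224 continue | (k=4,j=3): S=144.0077, K−S=0.0000, hold=6.5272 ⇒ V=6.5272 continue | (k=4,j=4): S=166.0917, K−S=0.0000, hold=1.0638 ⇒ V=1.0638 continue  boundary S*=108.2583
step 3: (k=3,j=0): S=100.8045, K−S=41.9955, hold=41.4423 ⇒ V=41.9955 exercise | (k=3,j=1): S=116.2632, K−S=26.5368, hold=26.3689 ⇒ V=26.5368 exercise | (k=3,j=2): S=134.0925, K−S=8.7075, hold=12.4575 ⇒ V=12.4575 continue | (k=3,j=3): S=154.6560, K−S=0.0000, hold=3.7535 ⇒ V=3.7535 continue  boundary S*=116.2632
step 2: (k=2,j=0): S=108.2583, K−S=34.5417, hold=34.0095 ⇒ V=34.5417 exercise | (k=2,j=1): S=124.8600, K−S=17.9400, hold=19.3321 ⇒ V=19.3321 continue | (k=2,j=2): S=144.0077, K−S=0.0000, hold=8.0266 ⇒ V=8.0266 continue  boundary S*=108.2583
step 1: (k=1,j=0): S=116.2632, K−S=26.5368, hold=26.7242 ⇒ V=26.7242 continue | (k=1,j=1): S=134.0925, K−S=8.7075, hold=13.5584 ⇒ V=13.5584 continue  boundary S*=-
step 0: (k=0,j=0): S=124.8600, K−S=17.9400, hold=19.9758 ⇒ V=19.9758 continue  boundary S*=-

price = 19.9758
boundary = - - 108.2583 116.2632 108.2583 116.2632 124.8600 116.2632
tree:
19.9758
26.7242 13.5584
34.5417 19.3321 8.0266
41.9955 26.5368 12.4575 3.7535
48.9361 34.5417 18.6224 6.5272 1.0638
55.3988 41.9955 26.5368 11.0400 2.1557 0.0000
61.4165 48.9361 34.5417 17.9400 4.3685 0.0000 0.0000
67.0199 55.3988 41.9955 26.5368 8.8528 0.0000 0.0000 0.0000
72.2375 61.4165 48.9361 34.5417 17.9400 0.0000 0.0000 0.0000 0.0000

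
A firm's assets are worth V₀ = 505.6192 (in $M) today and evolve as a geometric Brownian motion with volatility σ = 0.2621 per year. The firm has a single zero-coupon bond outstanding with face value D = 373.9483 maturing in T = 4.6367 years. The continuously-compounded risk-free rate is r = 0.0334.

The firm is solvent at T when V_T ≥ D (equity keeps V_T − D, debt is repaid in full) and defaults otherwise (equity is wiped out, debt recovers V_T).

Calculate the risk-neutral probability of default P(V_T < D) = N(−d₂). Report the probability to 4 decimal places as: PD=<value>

PD=0.2992

Work the structural quantities from V₀ = 505.6192 against face 373.9483:
d₁ = [ln(V₀/D) + (r + σ²/2)T] / (σ√T)
   = [ln(505.6192/373.9483) + (0.0334 + 0.5·0.2621²)·4.6367] / (0.2621·√4.6367)
   = [0.301666 + 0.314128] / 0.564380 = 1.091099
d₂ = d₁ − σ√T = 1.091099 − 0.564380 = 0.526719
risk-neutral PD = N(−d₂) = N(-0.526719) = 0.299194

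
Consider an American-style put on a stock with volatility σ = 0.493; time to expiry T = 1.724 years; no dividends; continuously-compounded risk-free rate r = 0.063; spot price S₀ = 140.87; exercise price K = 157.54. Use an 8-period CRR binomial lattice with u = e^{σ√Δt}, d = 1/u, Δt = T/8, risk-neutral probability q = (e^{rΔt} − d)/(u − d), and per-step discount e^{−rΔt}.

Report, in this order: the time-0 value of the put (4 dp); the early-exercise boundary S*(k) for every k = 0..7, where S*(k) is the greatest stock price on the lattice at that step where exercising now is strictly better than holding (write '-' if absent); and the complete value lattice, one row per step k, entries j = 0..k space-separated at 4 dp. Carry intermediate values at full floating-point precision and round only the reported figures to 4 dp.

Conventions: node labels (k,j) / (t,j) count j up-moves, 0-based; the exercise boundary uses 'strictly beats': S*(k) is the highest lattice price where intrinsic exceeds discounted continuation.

price = 39.4048
boundary = - - - 70.8990 89.1319 70.8990 89.1319 112.0536
tree:
39.4048
52.8751 25.5145
68.8301 36.6020 13.8811
86.6410 50.9476 21.6539 5.6098
101.1441 68.4081 32.9389 9.6885 1.2212
112.6805 86.6410 48.5087 16.5189 2.3473 0.0000
121.8570 101.1441 68.4081 27.7081 4.5119 0.0000 0.0000
129.1563 112.6805 86.6410 45.4864 8.6726 0.0000 0.0000 0.0000
134.9625 121.8570 101.1441 68.4081 16.6700 0.0000 0.0000 0.0000 0.0000

Δt=0.21550  u=1.25717  d=0.79544  q=0.47264  discount=0.98652
step 8 (expiry): payoffs max(K−S,0) = 134.9625 121.8570 101.1441 68.4081 16.6700 0.0000 0.0000 0.0000 0.0000
step 7: (k=7,j=0): S=28.3837, K−S=129.1563, hold=127.0319 ⇒ V=129.1563 exercise | (k=7,j=1): S=44.8595, K−S=112.6805, hold=110.5561 ⇒ V=112.6805 exercise | (k=7,j=2): S=70.8990, K−S=86.6410, hold=84.5166 ⇒ V=86.6410 exercise | (k=7,j=3): S=112.0536, K−S=45.4864, hold=43.3620 ⇒ V=45.4864 exercise | (k=7,j=4): S=177.0970, K−S=0.0000, hold=8.6726 ⇒ V=8.6726 continue | (k=7,j=5): S=279.8961, K−S=0.0000, hold=0.0000 ⇒ V=0.0000 continue | (k=7,j=6): S=442.3667, K−S=0.0000, hold=0.0000 ⇒ V=0.0000 continue | (k=7,j=7): S=699.1462, K−S=0.0000, hold=0.0000 ⇒ V=0.0000 continue  boundary S*=112.0536
step 6: (k=6,j=0): S=35.6830, K−S=121.8570, hold=119.7326 ⇒ V=121.8570 exercise | (k=6,j=1): S=56.3959, K−S=101.1441, hold=99.0197 ⇒ V=101.1441 exercise | (k=6,j=2): S=89.1319, K−S=68.4081, hold=66.2838 ⇒ V=68.4081 exercise | (k=6,j=3): S=140.8700, K−S=16.6700, hold=27.7081 ⇒ V=27.7081 continue | (k=6,j=4): S=222.6405, K−S=0.0000, hold=4.5119 ⇒ V=4.5119 continue | (k=6,j=5): S=351.8760, K−S=0.0000, hold=0.0000 ⇒ V=0.0000 continue | (k=6,j=6): S=556.1286, K−S=0.0000, hold=0.0000 ⇒ V=0.0000 continue  boundary S*=89.1319
step 5: (k=5,j=0): S=44.8595, K−S=112.6805, hold=110.5561 ⇒ V=112.6805 exercise | (k=5,j=1): S=70.8990, K−S=86.6410, hold=84.5166 ⇒ V=86.6410 exercise | (k=5,j=2): S=112.0536, K−S=45.4864, hold=48.5087 ⇒ V=48.5087 continue | (k=5,j=3): S=177.0970, K−S=0.0000, hold=16.5189 ⇒ V=16.5189 continue | (k=5,j=4): S=279.8961, K−S=0.0000, hold=2.3473 ⇒ V=2.3473 continue | (k=5,j=5): S=442.3667, K−S=0.0000, hold=0.0000 ⇒ V=0.0000 continue  boundary S*=70.8990
step 4: (k=4,j=0): S=56.3959, K−S=101.1441, hold=99.0197 ⇒ V=101.1441 exercise | (k=4,j=1): S=89.1319, K−S=68.4081, hold=67.6929 ⇒ V=68.4081 exercise | (k=4,j=2): S=140.8700, K−S=16.6700, hold=32.9389 ⇒ V=32.9389 continue | (k=4,j=3): S=222.6405, K−S=0.0000, hold=9.6885 ⇒ V=9.6885 continue | (k=4,j=4): S=351.8760, K−S=0.0000, hold=1.2212 ⇒ V=1.2212 continue  boundary S*=89.1319
step 3: (k=3,j=0): S=70.8990, K−S=86.6410, hold=84.5166 ⇒ V=86.6410 exercise | (k=3,j=1): S=112.0536, K−S=45.4864, hold=50.9476 ⇒ V=50.9476 continue | (k=3,j=2): S=177.0970, K−S=0.0000, hold=21.6539 ⇒ V=21.6539 continue | (k=3,j=3): S=279.8961, K−S=0.0000, hold=5.6098 ⇒ V=5.6098 continue  boundary S*=70.8990
step 2: (k=2,j=0): S=89.1319, K−S=68.4081, hold=68.8301 ⇒ V=68.8301 continue | (k=2,j=1): S=140.8700, K−S=16.6700, hold=36.6020 ⇒ V=36.6020 continue | (k=2,j=2): S=222.6405, K−S=0.0000, hold=13.8811 ⇒ V=13.8811 continue  boundary S*=-
step 1: (k=1,j=0): S=112.0536, K−S=45.4864, hold=52.8751 ⇒ V=52.8751 continue | (k=1,j=1): S=177.0970, K−S=0.0000, hold=25.5145 ⇒ V=25.5145 continue  boundary S*=-
step 0: (k=0,j=0): S=140.8700, K−S=16.6700, hold=39.4048 ⇒ V=39.4048 continue  boundary S*=-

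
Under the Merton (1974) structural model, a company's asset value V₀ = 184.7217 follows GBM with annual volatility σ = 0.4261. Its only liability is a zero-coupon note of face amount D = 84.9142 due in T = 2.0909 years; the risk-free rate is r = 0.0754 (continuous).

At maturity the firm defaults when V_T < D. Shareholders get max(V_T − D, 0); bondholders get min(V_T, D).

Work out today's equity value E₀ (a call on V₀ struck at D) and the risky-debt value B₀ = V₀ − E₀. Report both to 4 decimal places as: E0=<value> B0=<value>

With assets at 184.7217 and a single debt payment of 84.9142 at 2.0909 years:
d₁ = [ln(V₀/D) + (r + σ²/2)T] / (σ√T)
   = [ln(184.7217/84.9142) + (0.0754 + 0.5·0.4261²)·2.0909] / (0.4261·√2.0909)
   = [0.777209 + 0.347467] / 0.616138 = 1.825363
d₂ = d₁ − σ√T = 1.825363 − 0.616138 = 1.209225
N(d₁) = 0.966027,  N(d₂) = 0.886712,  e^(−rT) = 0.854145
E₀ = V₀·N(d₁) − D·e^(−rT)·N(d₂)
   = 184.7217·0.966027 − 84.9142·0.854145·0.886712 = 114.133745
B₀ = V₀ − E₀ = 184.7217 − 114.133745 = 70.587955

E0=114.1337 B0=70.5880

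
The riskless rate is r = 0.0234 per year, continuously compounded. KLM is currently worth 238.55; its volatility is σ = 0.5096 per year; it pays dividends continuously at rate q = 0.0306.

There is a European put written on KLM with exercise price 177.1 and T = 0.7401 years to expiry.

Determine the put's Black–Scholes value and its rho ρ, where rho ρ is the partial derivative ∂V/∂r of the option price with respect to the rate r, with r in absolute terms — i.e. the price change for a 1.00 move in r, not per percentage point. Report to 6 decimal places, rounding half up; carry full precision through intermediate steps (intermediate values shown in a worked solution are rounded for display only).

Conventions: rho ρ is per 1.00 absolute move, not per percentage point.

price = 13.157566
ρ = -42.131091

σ√T = 0.5096·√0.7401 = 0.438404
d₁ = (ln(S/K) + (r−q+σ²/2)T) / (σ√T) = (ln(238.55/177.1) + (0.0234−0.0306+0.5096²/2)·0.7401) / 0.438404 = (0.297864 + 0.090770) / 0.438404 = 0.886476
d₂ = d₁ − σ√T = 0.886476 − 0.438404 = 0.448072
e^{−rT} = 0.982831
e^{−qT} = 0.977607
N(−d₁) = 0.187681,  N(−d₂) = 0.327051
Put price V = K·e^{−rT}·N(−d₂) − S·e^{−qT}·N(−d₁) = 56.926214 − 43.768649 = 13.157566
ρ = −K·T·e^{−rT}·N(−d₂) = -42.131091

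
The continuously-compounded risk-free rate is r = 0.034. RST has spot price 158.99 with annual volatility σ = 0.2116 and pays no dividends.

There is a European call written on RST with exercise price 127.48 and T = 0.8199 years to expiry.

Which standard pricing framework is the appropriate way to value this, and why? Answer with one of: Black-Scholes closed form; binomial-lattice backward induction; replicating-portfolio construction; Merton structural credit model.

Key observation: with RST following a GBM at constant σ and r, the European call struck at 127.48 prices in closed form — nothing here needs a stepwise model or a balance sheet.

framework: Black-Scholes closed form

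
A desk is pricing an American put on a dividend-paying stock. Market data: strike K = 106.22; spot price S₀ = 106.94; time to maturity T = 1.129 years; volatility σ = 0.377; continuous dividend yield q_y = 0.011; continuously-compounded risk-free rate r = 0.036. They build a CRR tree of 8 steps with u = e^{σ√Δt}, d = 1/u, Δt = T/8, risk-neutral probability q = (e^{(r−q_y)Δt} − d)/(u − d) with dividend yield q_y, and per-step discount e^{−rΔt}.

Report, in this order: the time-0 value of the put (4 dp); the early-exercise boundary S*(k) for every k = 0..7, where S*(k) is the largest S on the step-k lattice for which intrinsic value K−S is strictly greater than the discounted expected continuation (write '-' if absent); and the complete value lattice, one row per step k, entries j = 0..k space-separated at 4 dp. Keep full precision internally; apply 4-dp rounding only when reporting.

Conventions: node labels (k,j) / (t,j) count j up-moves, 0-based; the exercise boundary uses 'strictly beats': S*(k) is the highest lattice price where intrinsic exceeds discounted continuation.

Δt=0.14113, u=1.15215, d=0.86795, q=0.47709, disc=e^(-rΔt)=0.99493
k=8 terminal: V=max(K-S,0) → 71.7786 60.5011 45.5309 25.6589 0.0000 0.0000 0.0000 0.0000 0.0000
k=7: j=0 S=39.6815 intr=66.5385 cont=66.0618 V=66.5385[EX]; j=1 S=52.6748 intr=53.5452 cont=53.0886 V=53.5452[EX]; j=2 S=69.9226 intr=36.2974 cont=35.8675 V=36.2974[EX]; j=3 S=92.8181 intr=13.4019 cont=13.3493 V=13.4019[EX]; j=4 S=123.2105 intr=0.0000 cont=0.0000 V=0.0000[hold]; j=5 S=163.5545 intr=0.0000 cont=0.0000 V=0.0000[hold]; j=6 S=217.1088 intr=0.0000 cont=0.0000 V=0.0000[hold]; j=7 S=288.1989 intr=0.0000 cont=0.0000 V=0.0000[hold]  S*(7)=92.8181
k=6: j=0 S=45.7189 intr=60.5011 cont=60.0338 V=60.5011[EX]; j=1 S=60.6891 intr=45.5309 cont=45.0868 V=45.5309[EX]; j=2 S=80.5611 intr=25.6589 cont=25.2456 V=25.6589[EX]; j=3 S=106.9400 intr=0.0000 cont=6.9725 V=6.9725[hold]; j=4 S=141.9564 intr=0.0000 cont=0.0000 V=0.0000[hold]; j=5 S=188.4386 intr=0.0000 cont=0.0000 V=0.0000[hold]; j=6 S=250.1410 intr=0.0000 cont=0.0000 V=0.0000[hold]  S*(6)=80.5611
k=5: j=0 S=52.6748 intr=53.5452 cont=53.0886 V=53.5452[EX]; j=1 S=69.9226 intr=36.2974 cont=35.8675 V=36.2974[EX]; j=2 S=92.8181 intr=13.4019 cont=16.6590 V=16.6590[hold]; j=3 S=123.2105 intr=0.0000 cont=3.6275 V=3.6275[hold]; j=4 S=163.5545 intr=0.0000 cont=0.0000 V=0.0000[hold]; j=5 S=217.1088 intr=0.0000 cont=0.0000 V=0.0000[hold]  S*(5)=69.9226
k=4: j=0 S=60.6891 intr=45.5309 cont=45.0868 V=45.5309[EX]; j=1 S=80.5611 intr=25.6589 cont=26.7916 V=26.7916[hold]; j=2 S=106.9400 intr=0.0000 cont=10.3889 V=10.3889[hold]; j=3 S=141.9564 intr=0.0000 cont=1.8873 V=1.8873[hold]; j=4 S=188.4386 intr=0.0000 cont=0.0000 V=0.0000[hold]  S*(4)=60.6891
k=3: j=0 S=69.9226 intr=36.2974 cont=36.4052 V=36.4052[hold]; j=1 S=92.8181 intr=13.4019 cont=18.8700 V=18.8700[hold]; j=2 S=123.2105 intr=0.0000 cont=6.3008 V=6.3008[hold]; j=3 S=163.5545 intr=0.0000 cont=0.9819 V=0.9819[hold]  S*(3)=-
k=2: j=0 S=80.5611 intr=25.6589 cont=27.8972 V=27.8972[hold]; j=1 S=106.9400 intr=0.0000 cont=12.8081 V=12.8081[hold]; j=2 S=141.9564 intr=0.0000 cont=3.7441 V=3.7441[hold]  S*(2)=-
k=1: j=0 S=92.8181 intr=13.4019 cont=20.5935 V=20.5935[hold]; j=1 S=123.2105 intr=0.0000 cont=8.4408 V=8.4408[hold]  S*(1)=-
k=0: j=0 S=106.9400 intr=0.0000 cont=14.7206 V=14.7206[hold]  S*(0)=-

price = 14.7206
boundary = - - - - 60.6891 69.9226 80.5611 92.8181
tree:
14.7206
20.5935 8.4408
27.8972 12.8081 3.7441
36.4052 18.8700 6.3008 0.9819
45.5309 26.7916 10.3889 1.8873 0.0000
53.5452 36.2974 16.6590 3.6275 0.0000 0.0000
60.5011 45.5309 25.6589 6.9725 0.0000 0.0000 0.0000
66.5385 53.5452 36.2974 13.4019 0.0000 0.0000 0.0000 0.0000
71.7786 60.5011 45.5309 25.6589 0.0000 0.0000 0.0000 0.0000 0.0000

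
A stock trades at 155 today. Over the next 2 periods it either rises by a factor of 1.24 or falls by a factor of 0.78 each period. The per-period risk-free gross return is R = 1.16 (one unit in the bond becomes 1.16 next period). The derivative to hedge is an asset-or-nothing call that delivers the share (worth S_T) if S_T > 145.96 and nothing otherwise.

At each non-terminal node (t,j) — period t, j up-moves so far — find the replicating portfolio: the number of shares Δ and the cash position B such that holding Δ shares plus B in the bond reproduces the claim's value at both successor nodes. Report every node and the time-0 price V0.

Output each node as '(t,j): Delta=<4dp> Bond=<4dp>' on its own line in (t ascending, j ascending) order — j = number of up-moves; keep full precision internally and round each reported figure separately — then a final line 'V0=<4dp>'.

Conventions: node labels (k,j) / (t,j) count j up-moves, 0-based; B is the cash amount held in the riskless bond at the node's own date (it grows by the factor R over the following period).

(0,0): Delta=1.1983 Bond=-32.8550
(1,0): Delta=2.6957 Bond=-219.1426
(1,1): Delta=1.0000 Bond=0.0000
V0=152.8803

Risk-neutral probability p* = (R−d)/(u−d) = (1.16−0.78)/(1.24−0.78) = 0.8261.
Expiry values: V(2,0)=0.0000, V(2,1)=149.9160, V(2,2)=238.3280
  t=1,j=0: stock 120.9000 → up 149.9160 (V=149.9160), down 94.3020 (V=0.0000). Price 106.7618; hedge Δ=2.6957, bond B=-219.1426.
  t=1,j=1: stock 192.2000 → up 238.3280 (V=238.3280), down 149.9160 (V=149.9160). Price 192.2000; hedge Δ=1.0000, bond B=0.0000.
  t=0,j=0: stock 155.0000 → up 192.2000 (V=192.2000), down 120.9000 (V=106.7618). Price 152.8803; hedge Δ=1.1983, bond B=-32.8550.
Verification: the root portfolio costs Δ(0,0)·S0 + B(0,0) = 152.8803, matching V0.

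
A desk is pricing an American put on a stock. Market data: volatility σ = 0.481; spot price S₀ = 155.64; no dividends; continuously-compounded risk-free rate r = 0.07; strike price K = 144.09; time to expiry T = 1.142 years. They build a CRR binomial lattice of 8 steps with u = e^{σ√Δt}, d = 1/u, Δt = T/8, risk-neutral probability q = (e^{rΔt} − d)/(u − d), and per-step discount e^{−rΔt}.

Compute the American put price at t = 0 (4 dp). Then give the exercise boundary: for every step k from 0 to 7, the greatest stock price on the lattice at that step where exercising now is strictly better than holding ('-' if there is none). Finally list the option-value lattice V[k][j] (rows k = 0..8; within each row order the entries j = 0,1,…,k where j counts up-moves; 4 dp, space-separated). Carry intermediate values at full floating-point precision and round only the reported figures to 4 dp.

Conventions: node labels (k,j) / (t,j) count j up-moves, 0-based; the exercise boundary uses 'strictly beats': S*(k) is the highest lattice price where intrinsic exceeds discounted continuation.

params: Δt=0.14275 u=1.19929 d=0.83382 q=0.48217 e^(-rΔt)=0.99006
t_8 payoffs: 107.7222 91.7820 68.8551 35.8793 0.0000 0.0000 0.0000 0.0000 0.0000
t_7: node(7,0) S=43.6157 payoff=100.4743 vs cont=99.0417 → 100.4743 [stop]  node(7,1) S=62.7326 payoff=81.3574 vs cont=79.9247 → 81.3574 [stop]  node(7,2) S=90.2287 payoff=53.8613 vs cont=52.4287 → 53.8613 [stop]  node(7,3) S=129.7764 payoff=14.3136 vs cont=18.3946 → 18.3946 [wait]  node(7,4) S=186.6581 payoff=0.0000 vs cont=0.0000 → 0.0000 [wait]  node(7,5) S=268.4712 payoff=0.0000 vs cont=0.0000 → 0.0000 [wait]  node(7,6) S=386.1436 payoff=0.0000 vs cont=0.0000 → 0.0000 [wait]  node(7,7) S=555.3923 payoff=0.0000 vs cont=0.0000 → 0.0000 [wait]  ⇒ S*(7)=90.2287
t_6: node(6,0) S=52.3080 payoff=91.7820 vs cont=90.3494 → 91.7820 [stop]  node(6,1) S=75.2349 payoff=68.8551 vs cont=67.4225 → 68.8551 [stop]  node(6,2) S=108.2107 payoff=35.8793 vs cont=36.3948 → 36.3948 [wait]  node(6,3) S=155.6400 payoff=0.0000 vs cont=9.4306 → 9.4306 [wait]  node(6,4) S=223.8578 payoff=0.0000 vs cont=0.0000 → 0.0000 [wait]  node(6,5) S=321.9758 payoff=0.0000 vs cont=0.0000 → 0.0000 [wait]  node(6,6) S=463.0995 payoff=0.0000 vs cont=0.0000 → 0.0000 [wait]  ⇒ S*(6)=75.2349
t_5: node(5,0) S=62.7326 payoff=81.3574 vs cont=79.9247 → 81.3574 [stop]  node(5,1) S=90.2287 payoff=53.8613 vs cont=52.6748 → 53.8613 [stop]  node(5,2) S=129.7764 payoff=14.3136 vs cont=23.1609 → 23.1609 [wait]  node(5,3) S=186.6581 payoff=0.0000 vs cont=4.8349 → 4.8349 [wait]  node(5,4) S=268.4712 payoff=0.0000 vs cont=0.0000 → 0.0000 [wait]  node(5,5) S=386.1436 payoff=0.0000 vs cont=0.0000 → 0.0000 [wait]  ⇒ S*(5)=90.2287
t_4: node(4,0) S=75.2349 payoff=68.8551 vs cont=67.4225 → 68.8551 [stop]  node(4,1) S=108.2107 payoff=35.8793 vs cont=38.6701 → 38.6701 [wait]  node(4,2) S=155.6400 payoff=0.0000 vs cont=14.1822 → 14.1822 [wait]  node(4,3) S=223.8578 payoff=0.0000 vs cont=2.4788 → 2.4788 [wait]  node(4,4) S=321.9758 payoff=0.0000 vs cont=0.0000 → 0.0000 [wait]  ⇒ S*(4)=75.2349
t_3: node(3,0) S=90.2287 payoff=53.8613 vs cont=53.7609 → 53.8613 [stop]  node(3,1) S=129.7764 payoff=14.3136 vs cont=26.5957 → 26.5957 [wait]  node(3,2) S=186.6581 payoff=0.0000 vs cont=8.4543 → 8.4543 [wait]  node(3,3) S=268.4712 payoff=0.0000 vs cont=1.2708 → 1.2708 [wait]  ⇒ S*(3)=90.2287
t_2: node(2,0) S=108.2107 payoff=35.8793 vs cont=40.3098 → 40.3098 [wait]  node(2,1) S=155.6400 payoff=0.0000 vs cont=17.6710 → 17.6710 [wait]  node(2,2) S=223.8578 payoff=0.0000 vs cont=4.9410 → 4.9410 [wait]  ⇒ S*(2)=-
t_1: node(1,0) S=129.7764 payoff=14.3136 vs cont=29.1018 → 29.1018 [wait]  node(1,1) S=186.6581 payoff=0.0000 vs cont=11.4183 → 11.4183 [wait]  ⇒ S*(1)=-
t_0: node(0,0) S=155.6400 payoff=0.0000 vs cont=20.3708 → 20.3708 [wait]  ⇒ S*(0)=-

price = 20.3708
boundary = - - - 90.2287 75.2349 90.2287 75.2349 90.2287
tree:
20.3708
29.1018 11.4183
40.3098 17.6710 4.9410
53.8613 26.5957 8.4543 1.2708
68.8551 38.6701 14.1822 2.4788 0.0000
81.3574 53.8613 23.1609 4.8349 0.0000 0.0000
91.7820 68.8551 36.3948 9.4306 0.0000 0.0000 0.0000
100.4743 81.3574 53.8613 18.3946 0.0000 0.0000 0.0000 0.0000
107.7222 91.7820 68.8551 35.8793 0.0000 0.0000 0.0000 0.0000 0.0000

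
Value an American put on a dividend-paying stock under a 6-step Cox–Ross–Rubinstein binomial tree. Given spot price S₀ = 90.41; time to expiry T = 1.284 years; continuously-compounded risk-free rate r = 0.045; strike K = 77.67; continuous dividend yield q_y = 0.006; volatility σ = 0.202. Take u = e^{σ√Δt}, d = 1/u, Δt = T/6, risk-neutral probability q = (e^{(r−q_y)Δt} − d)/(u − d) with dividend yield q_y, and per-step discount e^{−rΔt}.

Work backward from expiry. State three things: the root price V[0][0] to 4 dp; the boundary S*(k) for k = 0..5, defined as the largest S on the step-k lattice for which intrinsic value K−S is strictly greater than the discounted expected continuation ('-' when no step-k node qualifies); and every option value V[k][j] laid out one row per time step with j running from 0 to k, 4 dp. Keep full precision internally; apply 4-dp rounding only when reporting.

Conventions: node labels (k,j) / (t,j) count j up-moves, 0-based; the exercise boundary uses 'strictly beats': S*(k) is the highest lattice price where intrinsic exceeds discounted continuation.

Δt=0.21400, u=1.09795, d=0.91079, q=0.52143, disc=e^(-rΔt)=0.99042
k=6 terminal: V=max(K-S,0) → 26.0617 15.4564 2.6718 0.0000 0.0000 0.0000 0.0000
k=5: j=0 S=56.6633 intr=21.0067 cont=20.3350 V=21.0067[EX]; j=1 S=68.3074 intr=9.3626 cont=8.7059 V=9.3626[EX]; j=2 S=82.3443 intr=0.0000 cont=1.2664 V=1.2664[hold]; j=3 S=99.2657 intr=0.0000 cont=0.0000 V=0.0000[hold]; j=4 S=119.6644 intr=0.0000 cont=0.0000 V=0.0000[hold]; j=5 S=144.2550 intr=0.0000 cont=0.0000 V=0.0000[hold]  S*(5)=68.3074
k=4: j=0 S=62.2136 intr=15.4564 cont=14.7919 V=15.4564[EX]; j=1 S=74.9982 intr=2.6718 cont=5.0917 V=5.0917[hold]; j=2 S=90.4100 intr=0.0000 cont=0.6002 V=0.6002[hold]; j=3 S=108.9889 intr=0.0000 cont=0.0000 V=0.0000[hold]; j=4 S=131.3856 intr=0.0000 cont=0.0000 V=0.0000[hold]  S*(4)=62.2136
k=3: j=0 S=68.3074 intr=9.3626 cont=9.9556 V=9.9556[hold]; j=1 S=82.3443 intr=0.0000 cont=2.7233 V=2.7233[hold]; j=2 S=99.2657 intr=0.0000 cont=0.2845 V=0.2845[hold]; j=3 S=119.6644 intr=0.0000 cont=0.0000 V=0.0000[hold]  S*(3)=-
k=2: j=0 S=74.9982 intr=2.6718 cont=6.1252 V=6.1252[hold]; j=1 S=90.4100 intr=0.0000 cont=1.4377 V=1.4377[hold]; j=2 S=108.9889 intr=0.0000 cont=0.1348 V=0.1348[hold]  S*(2)=-
k=1: j=0 S=82.3443 intr=0.0000 cont=3.6457 V=3.6457[hold]; j=1 S=99.2657 intr=0.0000 cont=0.7511 V=0.7511[hold]  S*(1)=-
k=0: j=0 S=90.4100 intr=0.0000 cont=2.1159 V=2.1159[hold]  S*(0)=-

price = 2.1159
boundary = - - - - 62.2136 68.3074
tree:
2.1159
3.6457 0.7511
6.1252 1.4377 0.1348
9.9556 2.7233 0.2845 0.0000
15.4564 5.0917 0.6002 0.0000 0.0000
21.0067 9.3626 1.2664 0.0000 0.0000 0.0000
26.0617 15.4564 2.6718 0.0000 0.0000 0.0000 0.0000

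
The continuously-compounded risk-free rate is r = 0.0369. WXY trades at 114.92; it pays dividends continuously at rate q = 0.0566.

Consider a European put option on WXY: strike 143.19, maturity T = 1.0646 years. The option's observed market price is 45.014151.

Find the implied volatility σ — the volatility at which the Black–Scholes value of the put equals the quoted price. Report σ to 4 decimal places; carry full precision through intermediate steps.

sigma = 0.5603

At σ = 0.5603 the Black–Scholes value reproduces the quote:
σ√T = 0.5603·√1.0646 = 0.578114
d₁ = (ln(S/K) + (r−q+σ²/2)T) / (σ√T) = (ln(114.92/143.19) + (0.0369−0.0566+0.5603²/2)·1.0646) / 0.578114 = (-0.219936 + 0.146136) / 0.578114 = -0.127657
d₂ = d₁ − σ√T = -0.127657 − 0.578114 = -0.705772
e^{−rT} = 0.961478
e^{−qT} = 0.941523
N(−d₁) = 0.550790,  N(−d₂) = 0.759835
V = K·e^{−rT}·N(−d₂) − S·e^{−qT}·N(−d₁) = 104.609537 − 59.595386 = 45.014151 (matching the quote); vega is positive throughout, so no other σ reproduces this price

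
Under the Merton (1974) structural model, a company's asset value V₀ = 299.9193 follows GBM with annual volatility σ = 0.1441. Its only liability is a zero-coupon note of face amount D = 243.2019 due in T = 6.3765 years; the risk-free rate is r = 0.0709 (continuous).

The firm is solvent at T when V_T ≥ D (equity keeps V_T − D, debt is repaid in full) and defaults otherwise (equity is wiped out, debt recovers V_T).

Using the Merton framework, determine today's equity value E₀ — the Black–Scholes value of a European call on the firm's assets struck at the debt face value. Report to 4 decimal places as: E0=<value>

E0=146.2258

Work the structural quantities from V₀ = 299.9193 against face 243.2019:
d₁ = [ln(V₀/D) + (r + σ²/2)T] / (σ√T)
   = [ln(299.9193/243.2019) + (0.0709 + 0.5·0.1441²)·6.3765] / (0.1441·√6.3765)
   = [0.209621 + 0.518297] / 0.363877 = 2.000450
d₂ = d₁ − σ√T = 2.000450 − 0.363877 = 1.636573
N(d₁) = 0.977274,  N(d₂) = 0.949140,  e^(−rT) = 0.636294
E₀ = V₀·N(d₁) − D·e^(−rT)·N(d₂)
   = 299.9193·0.977274 − 243.2019·0.636294·0.949140 = 146.225831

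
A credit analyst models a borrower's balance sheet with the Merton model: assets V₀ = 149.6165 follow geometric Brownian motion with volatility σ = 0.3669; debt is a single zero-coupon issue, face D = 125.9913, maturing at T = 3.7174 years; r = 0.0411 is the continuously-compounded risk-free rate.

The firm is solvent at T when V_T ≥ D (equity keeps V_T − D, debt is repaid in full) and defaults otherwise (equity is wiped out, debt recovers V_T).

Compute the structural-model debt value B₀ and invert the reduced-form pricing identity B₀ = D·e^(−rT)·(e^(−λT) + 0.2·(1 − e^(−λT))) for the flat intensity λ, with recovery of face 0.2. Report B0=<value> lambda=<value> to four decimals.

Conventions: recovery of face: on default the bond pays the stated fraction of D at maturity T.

Apply the equity-as-call identities (strike 125.9913, horizon 3.7174 years):
d₁ = [ln(V₀/D) + (r + σ²/2)T] / (σ√T)
   = [ln(149.6165/125.9913) + (0.0411 + 0.5·0.3669²)·3.7174] / (0.3669·√3.7174)
   = [0.171862 + 0.402995] / 0.707404 = 0.812630
d₂ = d₁ − σ√T = 0.812630 − 0.707404 = 0.105226
N(d₁) = 0.791785,  N(d₂) = 0.541902,  e^(−rT) = 0.858314
E₀ = V₀·N(d₁) − D·e^(−rT)·N(d₂)
   = 149.6165·0.791785 − 125.9913·0.858314·0.541902 = 59.862756
B₀ = V₀ − E₀ = 149.6165 − 59.862756 = 89.753744
e^(−λT) = (B₀·e^(rT)/D − 0.2)/(1 − 0.2) = (89.7537·1.165075/125.9913 − 0.2)/0.8 = 0.78747003
λ = −ln(0.78747003)/3.7174 = 0.064273

B0=89.7537 lambda=0.0643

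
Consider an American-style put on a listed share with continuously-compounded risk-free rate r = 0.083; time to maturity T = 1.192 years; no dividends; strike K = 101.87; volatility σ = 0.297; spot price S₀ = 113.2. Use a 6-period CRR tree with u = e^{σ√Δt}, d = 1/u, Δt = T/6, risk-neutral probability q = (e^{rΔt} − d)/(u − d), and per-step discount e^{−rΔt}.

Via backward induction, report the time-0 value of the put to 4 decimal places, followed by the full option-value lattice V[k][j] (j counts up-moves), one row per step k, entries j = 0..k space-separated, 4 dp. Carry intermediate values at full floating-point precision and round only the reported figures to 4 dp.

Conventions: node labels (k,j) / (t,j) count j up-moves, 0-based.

Δt=0.19867, u=1.14154, d=0.87601, q=0.52957, disc=e^(-rΔt)=0.98365
k=6 terminal: V=max(K-S,0) → 50.7139 35.2076 15.0013 0.0000 0.0000 0.0000 0.0000
k=5: j=0 S=58.3968 intr=43.4732 cont=41.8072 V=43.4732[EX]; j=1 S=76.0978 intr=25.7722 cont=24.1062 V=25.7722[EX]; j=2 S=99.1642 intr=2.7058 cont=6.9417 V=6.9417[hold]; j=3 S=129.2224 intr=0.0000 cont=0.0000 V=0.0000[hold]; j=4 S=168.3917 intr=0.0000 cont=0.0000 V=0.0000[hold]; j=5 S=219.4339 intr=0.0000 cont=0.0000 V=0.0000[hold]
k=4: j=0 S=66.6624 intr=35.2076 cont=33.5417 V=35.2076[EX]; j=1 S=86.8687 intr=15.0013 cont=15.5418 V=15.5418[hold]; j=2 S=113.2000 intr=0.0000 cont=3.2122 V=3.2122[hold]; j=3 S=147.5127 intr=0.0000 cont=0.0000 V=0.0000[hold]; j=4 S=192.2260 intr=0.0000 cont=0.0000 V=0.0000[hold]
k=3: j=0 S=76.0978 intr=25.7722 cont=24.3878 V=25.7722[EX]; j=1 S=99.1642 intr=2.7058 cont=8.8650 V=8.8650[hold]; j=2 S=129.2224 intr=0.0000 cont=1.4864 V=1.4864[hold]; j=3 S=168.3917 intr=0.0000 cont=0.0000 V=0.0000[hold]
k=2: j=0 S=86.8687 intr=15.0013 cont=16.5437 V=16.5437[hold]; j=1 S=113.2000 intr=0.0000 cont=4.8765 V=4.8765[hold]; j=2 S=147.5127 intr=0.0000 cont=0.6878 V=0.6878[hold]
k=1: j=0 S=99.1642 intr=2.7058 cont=10.1956 V=10.1956[hold]; j=1 S=129.2224 intr=0.0000 cont=2.6148 V=2.6148[hold]
k=0: j=0 S=113.2000 intr=0.0000 cont=6.0800 V=6.0800[hold]

price = 6.0800
tree:
6.0800
10.1956 2.6148
16.5437 4.8765 0.6878
25.7722 8.8650 1.4864 0.0000
35.2076 15.5418 3.2122 0.0000 0.0000
43.4732 25.7722 6.9417 0.0000 0.0000 0.0000
50.7139 35.2076 15.0013 0.0000 0.0000 0.0000 0.0000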